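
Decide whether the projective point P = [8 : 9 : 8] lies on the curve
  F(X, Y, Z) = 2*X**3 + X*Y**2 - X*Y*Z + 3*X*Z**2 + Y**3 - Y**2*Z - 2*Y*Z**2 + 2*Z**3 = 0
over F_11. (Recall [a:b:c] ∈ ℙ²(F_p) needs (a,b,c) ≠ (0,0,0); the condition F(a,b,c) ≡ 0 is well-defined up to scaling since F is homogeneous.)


F(8,9,8) ≡ 0 (mod 11); P is on the curve.

Evaluate F(8, 9, 8) term-by-term (mod 11).
  2*X**3 ↦ 2·512·1·1 = 1024
  X*Y**2 ↦ 1·8·81·1 = 648
  -X*Y*Z ↦ -1·8·9·8 = -576
  3*X*Z**2 ↦ 3·8·1·64 = 1536
  Y**3 ↦ 1·1·729·1 = 729
  -Y**2*Z ↦ -1·1·81·8 = -648
  -2*Y*Z**2 ↦ -2·1·9·64 = -1152
  2*Z**3 ↦ 2·1·1·512 = 1024
Sum: F(8, 9, 8) = (1024) + (648) + (-576) + (1536) + (729) + (-648) + (-1152) + (1024) = 2585.
Reducing mod 11: 2585 ≡ 0 (mod 11).
Since F(a, b, c) ≡ 0 (mod 11), P lies on the curve.


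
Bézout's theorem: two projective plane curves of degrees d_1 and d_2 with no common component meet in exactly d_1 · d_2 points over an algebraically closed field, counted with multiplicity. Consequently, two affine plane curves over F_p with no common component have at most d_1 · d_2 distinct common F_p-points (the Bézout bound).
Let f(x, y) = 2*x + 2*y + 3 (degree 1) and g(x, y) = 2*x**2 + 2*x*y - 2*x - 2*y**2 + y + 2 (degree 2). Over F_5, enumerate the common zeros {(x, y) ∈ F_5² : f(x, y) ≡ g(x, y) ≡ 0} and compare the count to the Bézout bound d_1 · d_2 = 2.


Common zeros: ∅; count = 0; Bézout bound = 2.

deg(f) = 1, deg(g) = 2, so Bézout bound = 2.
Scan x ∈ F_5. For each x, list the y ∈ F_5 with f(x, y) ≡ 0 and those with g(x, y) ≡ 0 (mod 5); the common zeros in that column are the intersection.
  x = 0: f ≡ 0 at y ∈ {1}; g ≡ 0 at y ∈ ∅; common: ∅.
  x = 1: f ≡ 0 at y ∈ {0}; g ≡ 0 at y ∈ {2}; common: ∅.
  x = 2: f ≡ 0 at y ∈ {4}; g ≡ 0 at y ∈ ∅; common: ∅.
  x = 3: f ≡ 0 at y ∈ {3}; g ≡ 0 at y ∈ {2, 4}; common: ∅.
  x = 4: f ≡ 0 at y ∈ {2}; g ≡ 0 at y ∈ {3, 4}; common: ∅.
Collecting: common zeros = ∅, so the count is 0.
Comparison with the Bézout bound: 0 ≤ 2 = deg(f)·deg(g), as expected for curves with no common component (the affine F_5-count falls short of the bound because intersections may lie at infinity, over extension fields, or carry multiplicity).


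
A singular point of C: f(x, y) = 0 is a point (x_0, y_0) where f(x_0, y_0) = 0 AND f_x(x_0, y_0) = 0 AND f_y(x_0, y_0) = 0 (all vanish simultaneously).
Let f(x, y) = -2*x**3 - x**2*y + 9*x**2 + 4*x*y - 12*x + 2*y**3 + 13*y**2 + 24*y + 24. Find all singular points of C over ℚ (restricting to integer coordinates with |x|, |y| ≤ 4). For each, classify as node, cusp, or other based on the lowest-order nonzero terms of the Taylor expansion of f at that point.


Singular points: {(2, -2)}; classification: node.

Compute partial derivatives:
  f_x = -6*x**2 - 2*x*y + 18*x + 4*y - 12.
  f_y = -x**2 + 4*x + 6*y**2 + 26*y + 24.
Scan x_0 ∈ {−4, ..., 4}. For each x_0, f_y(x_0, y) is a polynomial in y; find its integer roots y ∈ {−4, ..., 4}, then test f_x and f at those candidates.
  x = -4: f_y(-4, y) = 6*y**2 + 26*y - 8; no integer root y with |y| ≤ 4.
  x = -3: f_y(-3, y) = 6*y**2 + 26*y + 3; no integer root y with |y| ≤ 4.
  x = -2: f_y(-2, y) = 6*y**2 + 26*y + 12; no integer root y with |y| ≤ 4.
  x = -1: f_y(-1, y) = 6*y**2 + 26*y + 19; no integer root y with |y| ≤ 4.
  x = 0: f_y(0, y) = 6*y**2 + 26*y + 24; vanishes at y ∈ {-3}. (0, -3): f_x = -24 ≠ 0.
  x = 1: f_y(1, y) = 6*y**2 + 26*y + 27; no integer root y with |y| ≤ 4.
  x = 2: f_y(2, y) = 6*y**2 + 26*y + 28; vanishes at y ∈ {-2}. (2, -2): f_x = 0, f = 0 — SINGULAR.
  x = 3: f_y(3, y) = 6*y**2 + 26*y + 27; no integer root y with |y| ≤ 4.
  x = 4: f_y(4, y) = 6*y**2 + 26*y + 24; vanishes at y ∈ {-3}. (4, -3): f_x = -24 ≠ 0.
Only singular point on the grid: (2, -2).
Classify: substitute x = 2 + u, y = -2 + v and expand: f = -2*u**3 - u**2*v - u**2 + 2*v**3 + v**2.
No constant or linear terms (consistent with a singular point). Quadratic part: -u**2 + v**2. Cubic part: -2*u**3 - u**2*v + 2*v**3.
The quadratic part v**2 - u**2 = (v − u)(v + u) splits into two distinct linear factors, so there are two distinct tangent lines y − -2 = ±(x − 2) — this is a node (ordinary double point).
Classification: node.


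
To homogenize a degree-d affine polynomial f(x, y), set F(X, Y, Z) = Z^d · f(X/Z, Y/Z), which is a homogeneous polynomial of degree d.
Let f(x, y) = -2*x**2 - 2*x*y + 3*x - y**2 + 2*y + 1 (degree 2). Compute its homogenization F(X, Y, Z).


F(X, Y, Z) = -2*X**2 - 2*X*Y + 3*X*Z - Y**2 + 2*Y*Z + Z**2

deg(f) = 2.
Substitute x = X/Z, y = Y/Z into f, then multiply by Z^2.
  monomial -2·x^2·y^0 ↦ -2·X^2·Y^0·Z^0.
  monomial -2·x^1·y^1 ↦ -2·X^1·Y^1·Z^0.
  monomial 3·x^1·y^0 ↦ 3·X^1·Y^0·Z^1.
  monomial -1·x^0·y^2 ↦ -1·X^0·Y^2·Z^0.
  monomial 2·x^0·y^1 ↦ 2·X^0·Y^1·Z^1.
  monomial 1·x^0·y^0 ↦ 1·X^0·Y^0·Z^2.
Collecting: F(X, Y, Z) = -2*X**2 - 2*X*Y + 3*X*Z - Y**2 + 2*Y*Z + Z**2.


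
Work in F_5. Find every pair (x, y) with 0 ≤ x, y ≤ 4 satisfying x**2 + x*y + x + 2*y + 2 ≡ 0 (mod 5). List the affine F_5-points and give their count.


Affine F_5-points: {(0, 4), (1, 2), (2, 3), (4, 3)}; count = 4.

For each of the 25 pairs (x, y) ∈ F_5², evaluate f(x, y) mod 5. Record the zeros.
  x = 0: [0↦2, 1↦4, 2↦1, 3↦3, 4↦0]  zeros at y ∈ {4}
  x = 1: [0↦4, 1↦2, 2↦0, 3↦3, 4↦1]  zeros at y ∈ {2}
  x = 2: [0↦3, 1↦2, 2↦1, 3↦0, 4↦4]  zeros at y ∈ {3}
  x = 3: [0↦4, 1↦4, 2↦4, 3↦4, 4↦4]  zeros at y ∈ ∅
  x = 4: [0↦2, 1↦3, 2↦4, 3↦0, 4↦1]  zeros at y ∈ {3}
Collecting zeros: affine points = {(0, 4), (1, 2), (2, 3), (4, 3)}.
Total count |C(F_5)_aff| = 4.


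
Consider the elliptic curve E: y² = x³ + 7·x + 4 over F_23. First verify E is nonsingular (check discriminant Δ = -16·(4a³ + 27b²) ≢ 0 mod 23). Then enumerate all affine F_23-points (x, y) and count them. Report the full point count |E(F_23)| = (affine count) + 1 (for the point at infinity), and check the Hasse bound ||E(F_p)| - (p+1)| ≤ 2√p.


Affine points = {(0, 2), (0, 21), (1, 9), (1, 14), (2, 7), (2, 16), (3, 11), (3, 12), (4, 2), (4, 21), (5, 7), (5, 16), (6, 3), (6, 20), (10, 4), (10, 19), (11, 3), (11, 20), (16, 7), (16, 16), (19, 2), (19, 21), (20, 5), (20, 18)}; affine count = 24; |E(F_23)| = 25.

Discriminant check: Δ ∝ 4a³ + 27b² = 4·7³ + 27·4² = 4·343 + 27·16 ≡ 10 (mod 23). Nonzero ⇒ E is nonsingular.
For each x ∈ F_23, compute rhs = x³ + 7·x + 4 mod 23, then count y ∈ F_23 with y² ≡ rhs.
  x = 0: rhs = 4, matching y values: 2, 21 (2 points).
  x = 1: rhs = 12, matching y values: 9, 14 (2 points).
  x = 2: rhs = 3, matching y values: 7, 16 (2 points).
  x = 3: rhs = 6, matching y values: 11, 12 (2 points).
  x = 4: rhs = 4, matching y values: 2, 21 (2 points).
  x = 5: rhs = 3, matching y values: 7, 16 (2 points).
  x = 6: rhs = 9, matching y values: 3, 20 (2 points).
  x = 7: rhs = 5, matching y values: none (0 points).
  x = 8: rhs = 20, matching y values: none (0 points).
  x = 9: rhs = 14, matching y values: none (0 points).
  x = 10: rhs = 16, matching y values: 4, 19 (2 points).
  x = 11: rhs = 9, matching y values: 3, 20 (2 points).
  x = 12: rhs = 22, matching y values: none (0 points).
  x = 13: rhs = 15, matching y values: none (0 points).
  x = 14: rhs = 17, matching y values: none (0 points).
  x = 15: rhs = 11, matching y values: none (0 points).
  x = 16: rhs = 3, matching y values: 7, 16 (2 points).
  x = 17: rhs = 22, matching y values: none (0 points).
  x = 18: rhs = 5, matching y values: none (0 points).
  x = 19: rhs = 4, matching y values: 2, 21 (2 points).
  x = 20: rhs = 2, matching y values: 5, 18 (2 points).
  x = 21: rhs = 5, matching y values: none (0 points).
  x = 22: rhs = 19, matching y values: none (0 points).
Total affine count: 24.
Full point count |E(F_23)| = 24 + 1 = 25.
Hasse bound: |25 − (23+1)| = |1| = 1 ≤ 2√23 ≈ 9.5917 ✓.


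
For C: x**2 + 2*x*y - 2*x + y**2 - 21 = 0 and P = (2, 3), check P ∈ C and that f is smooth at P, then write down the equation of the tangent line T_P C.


Tangent line at P: 8*x + 10*y - 46 = 0.

Step 1: f(2, 3) = 0, so P lies on C.
Step 2: partial derivatives
  f_x(x, y) = 2*x + 2*y - 2, f_y(x, y) = 2*x + 2*y.
  f_x(P) = 8, f_y(P) = 10 (gradient nonzero, so P is smooth).
Step 3: tangent line at P: 8·(x − 2) + 10·(y − 3) = 0.
Expanding: 8*x + 10*y - 46 = 0.


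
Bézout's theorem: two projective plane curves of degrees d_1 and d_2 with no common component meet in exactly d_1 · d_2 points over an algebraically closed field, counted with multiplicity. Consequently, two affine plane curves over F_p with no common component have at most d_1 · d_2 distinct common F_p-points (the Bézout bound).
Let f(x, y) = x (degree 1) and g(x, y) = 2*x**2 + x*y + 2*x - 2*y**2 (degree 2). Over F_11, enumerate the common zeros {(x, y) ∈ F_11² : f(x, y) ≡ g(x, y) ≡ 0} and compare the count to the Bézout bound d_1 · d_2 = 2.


Common zeros: {(0, 0)}; count = 1; Bézout bound = 2.

deg(f) = 1, deg(g) = 2, so Bézout bound = 2.
Scan x ∈ F_11. For each x, list the y ∈ F_11 with f(x, y) ≡ 0 and those with g(x, y) ≡ 0 (mod 11); the common zeros in that column are the intersection.
  x = 0: f ≡ 0 at y ∈ {0, 1, 2, 3, 4, 5, 6, 7, 8, 9, 10}; g ≡ 0 at y ∈ {0}; common: {0}.
  x = 1: f ≡ 0 at y ∈ ∅; g ≡ 0 at y ∈ {3}; common: ∅.
  x = 2: f ≡ 0 at y ∈ ∅; g ≡ 0 at y ∈ {3, 9}; common: ∅.
  x = 3: f ≡ 0 at y ∈ ∅; g ≡ 0 at y ∈ {2, 5}; common: ∅.
  x = 4: f ≡ 0 at y ∈ ∅; g ≡ 0 at y ∈ ∅; common: ∅.
  x = 5: f ≡ 0 at y ∈ ∅; g ≡ 0 at y ∈ ∅; common: ∅.
  x = 6: f ≡ 0 at y ∈ ∅; g ≡ 0 at y ∈ {1, 2}; common: ∅.
  x = 7: f ≡ 0 at y ∈ ∅; g ≡ 0 at y ∈ ∅; common: ∅.
  x = 8: f ≡ 0 at y ∈ ∅; g ≡ 0 at y ∈ ∅; common: ∅.
  x = 9: f ≡ 0 at y ∈ ∅; g ≡ 0 at y ∈ {1, 9}; common: ∅.
  x = 10: f ≡ 0 at y ∈ ∅; g ≡ 0 at y ∈ {0, 5}; common: ∅.
Collecting: common zeros = {(0, 0)}, so the count is 1.
Comparison with the Bézout bound: 1 ≤ 2 = deg(f)·deg(g), as expected for curves with no common component (the affine F_11-count falls short of the bound because intersections may lie at infinity, over extension fields, or carry multiplicity).


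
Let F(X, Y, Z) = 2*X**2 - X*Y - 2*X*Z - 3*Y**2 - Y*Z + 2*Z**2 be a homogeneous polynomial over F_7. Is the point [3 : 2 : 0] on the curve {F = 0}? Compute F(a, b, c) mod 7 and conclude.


F(3,2,0) ≡ 0 (mod 7); P is on the curve.

Evaluate F(3, 2, 0) term-by-term (mod 7).
  2*X**2 ↦ 2·9·1·1 = 18
  -X*Y ↦ -1·3·2·1 = -6
  -2*X*Z ↦ -2·3·1·0 = 0
  -3*Y**2 ↦ -3·1·4·1 = -12
  -Y*Z ↦ -1·1·2·0 = 0
  2*Z**2 ↦ 2·1·1·0 = 0
Sum: F(3, 2, 0) = (18) + (-6) + (0) + (-12) + (0) + (0) = 0.
Reducing mod 7: 0 ≡ 0 (mod 7).
Since F(a, b, c) ≡ 0 (mod 7), P lies on the curve.


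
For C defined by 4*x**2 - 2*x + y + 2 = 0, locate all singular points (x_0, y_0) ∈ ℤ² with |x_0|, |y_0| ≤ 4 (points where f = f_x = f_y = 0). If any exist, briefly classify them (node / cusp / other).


No singular points in the scanned grid; C is smooth there.

Compute partial derivatives:
  f_x = 8*x - 2.
  f_y = 1.
f_y = 1 is a nonzero constant, so f_y never vanishes: no point (x, y) can satisfy f = f_x = f_y = 0. In particular no (x, y) ∈ {−4, ..., 4}² is singular; the curve is smooth.


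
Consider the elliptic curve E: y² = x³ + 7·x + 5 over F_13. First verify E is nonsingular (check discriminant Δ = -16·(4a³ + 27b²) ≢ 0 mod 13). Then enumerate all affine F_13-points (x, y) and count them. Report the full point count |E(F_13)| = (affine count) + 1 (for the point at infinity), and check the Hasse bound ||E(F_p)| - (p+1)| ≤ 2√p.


Affine points = {(1, 0), (2, 1), (2, 12), (3, 1), (3, 12), (5, 3), (5, 10), (6, 4), (6, 9), (8, 1), (8, 12), (9, 2), (9, 11), (10, 3), (10, 10), (11, 3), (11, 10), (12, 6), (12, 7)}; affine count = 19; |E(F_13)| = 20.

Discriminant check: Δ ∝ 4a³ + 27b² = 4·7³ + 27·5² = 4·343 + 27·25 ≡ 6 (mod 13). Nonzero ⇒ E is nonsingular.
For each x ∈ F_13, compute rhs = x³ + 7·x + 5 mod 13, then count y ∈ F_13 with y² ≡ rhs.
  x = 0: rhs = 5, matching y values: none (0 points).
  x = 1: rhs = 0, matching y values: 0 (1 points).
  x = 2: rhs = 1, matching y values: 1, 12 (2 points).
  x = 3: rhs = 1, matching y values: 1, 12 (2 points).
  x = 4: rhs = 6, matching y values: none (0 points).
  x = 5: rhs = 9, matching y values: 3, 10 (2 points).
  x = 6: rhs = 3, matching y values: 4, 9 (2 points).
  x = 7: rhs = 7, matching y values: none (0 points).
  x = 8: rhs = 1, matching y values: 1, 12 (2 points).
  x = 9: rhs = 4, matching y values: 2, 11 (2 points).
  x = 10: rhs = 9, matching y values: 3, 10 (2 points).
  x = 11: rhs = 9, matching y values: 3, 10 (2 points).
  x = 12: rhs = 10, matching y values: 6, 7 (2 points).
Total affine count: 19.
Full point count |E(F_13)| = 19 + 1 = 20.
Hasse bound: |20 − (13+1)| = |6| = 6 ≤ 2√13 ≈ 7.2111 ✓.


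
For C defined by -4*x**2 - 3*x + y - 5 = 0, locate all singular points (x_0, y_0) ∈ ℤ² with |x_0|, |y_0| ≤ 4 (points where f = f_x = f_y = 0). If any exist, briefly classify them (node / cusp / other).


No singular points in the scanned grid; C is smooth there.

Compute partial derivatives:
  f_x = -8*x - 3.
  f_y = 1.
f_y = 1 is a nonzero constant, so f_y never vanishes: no point (x, y) can satisfy f = f_x = f_y = 0. In particular no (x, y) ∈ {−4, ..., 4}² is singular; the curve is smooth.


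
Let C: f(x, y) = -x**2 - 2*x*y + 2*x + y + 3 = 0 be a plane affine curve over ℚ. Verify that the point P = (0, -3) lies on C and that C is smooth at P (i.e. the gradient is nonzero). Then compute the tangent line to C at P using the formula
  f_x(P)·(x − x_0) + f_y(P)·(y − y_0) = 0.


Tangent line at P: 8*x + y + 3 = 0.

Step 1: f(0, -3) = 0, so P lies on C.
Step 2: partial derivatives
  f_x(x, y) = -2*x - 2*y + 2, f_y(x, y) = 1 - 2*x.
  f_x(P) = 8, f_y(P) = 1 (gradient nonzero, so P is smooth).
Step 3: tangent line at P: 8·(x − 0) + 1·(y − -3) = 0.
Expanding: 8*x + y + 3 = 0.


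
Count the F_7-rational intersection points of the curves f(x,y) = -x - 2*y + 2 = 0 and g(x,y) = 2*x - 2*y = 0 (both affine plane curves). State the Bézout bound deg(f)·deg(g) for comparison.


Common zeros: {(3, 3)}; count = 1; Bézout bound = 1.

deg(f) = 1, deg(g) = 1, so Bézout bound = 1.
Scan x ∈ F_7. For each x, list the y ∈ F_7 with f(x, y) ≡ 0 and those with g(x, y) ≡ 0 (mod 7); the common zeros in that column are the intersection.
  x = 0: f ≡ 0 at y ∈ {1}; g ≡ 0 at y ∈ {0}; common: ∅.
  x = 1: f ≡ 0 at y ∈ {4}; g ≡ 0 at y ∈ {1}; common: ∅.
  x = 2: f ≡ 0 at y ∈ {0}; g ≡ 0 at y ∈ {2}; common: ∅.
  x = 3: f ≡ 0 at y ∈ {3}; g ≡ 0 at y ∈ {3}; common: {3}.
  x = 4: f ≡ 0 at y ∈ {6}; g ≡ 0 at y ∈ {4}; common: ∅.
  x = 5: f ≡ 0 at y ∈ {2}; g ≡ 0 at y ∈ {5}; common: ∅.
  x = 6: f ≡ 0 at y ∈ {5}; g ≡ 0 at y ∈ {6}; common: ∅.
Collecting: common zeros = {(3, 3)}, so the count is 1.
Comparison with the Bézout bound: 1 ≤ 1 = deg(f)·deg(g), as expected for curves with no common component (the bound is attained).


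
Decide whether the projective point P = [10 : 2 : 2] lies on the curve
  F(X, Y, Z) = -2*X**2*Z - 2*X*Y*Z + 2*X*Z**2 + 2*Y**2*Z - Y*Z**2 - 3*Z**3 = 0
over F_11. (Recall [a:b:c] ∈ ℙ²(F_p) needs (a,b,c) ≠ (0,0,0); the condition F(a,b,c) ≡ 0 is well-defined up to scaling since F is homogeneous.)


F(10,2,2) ≡ 2 (mod 11); P is NOT on the curve.

Evaluate F(10, 2, 2) term-by-term (mod 11).
  -2*X**2*Z ↦ -2·100·1·2 = -400
  -2*X*Y*Z ↦ -2·10·2·2 = -80
  2*X*Z**2 ↦ 2·10·1·4 = 80
  2*Y**2*Z ↦ 2·1·4·2 = 16
  -Y*Z**2 ↦ -1·1·2·4 = -8
  -3*Z**3 ↦ -3·1·1·8 = -24
Sum: F(10, 2, 2) = (-400) + (-80) + (80) + (16) + (-8) + (-24) = -416.
Reducing mod 11: -416 ≡ 2 (mod 11).
Since F(a, b, c) ≡ 2 ≠ 0 (mod 11), P does NOT lie on the curve.


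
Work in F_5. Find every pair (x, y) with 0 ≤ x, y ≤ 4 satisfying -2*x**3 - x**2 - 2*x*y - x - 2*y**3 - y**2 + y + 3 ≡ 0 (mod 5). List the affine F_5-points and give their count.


Affine F_5-points: {(0, 2), (1, 1), (2, 1), (2, 2), (2, 4), (4, 0), (4, 1)}; count = 7.

For each of the 25 pairs (x, y) ∈ F_5², evaluate f(x, y) mod 5. Record the zeros.
  x = 0: [0↦3, 1↦1, 2↦0, 3↦3, 4↦3]  zeros at y ∈ {2}
  x = 1: [0↦4, 1↦0, 2↦2, 3↦3, 4↦1]  zeros at y ∈ {1}
  x = 2: [0↦1, 1↦0, 2↦0, 3↦4, 4↦0]  zeros at y ∈ {1, 2, 4}
  x = 3: [0↦2, 1↦4, 2↦2, 3↦4, 4↦3]  zeros at y ∈ ∅
  x = 4: [0↦0, 1↦0, 2↦1, 3↦1, 4↦3]  zeros at y ∈ {0, 1}
Collecting zeros: affine points = {(0, 2), (1, 1), (2, 1), (2, 2), (2, 4), (4, 0), (4, 1)}.
Total count |C(F_5)_aff| = 7.


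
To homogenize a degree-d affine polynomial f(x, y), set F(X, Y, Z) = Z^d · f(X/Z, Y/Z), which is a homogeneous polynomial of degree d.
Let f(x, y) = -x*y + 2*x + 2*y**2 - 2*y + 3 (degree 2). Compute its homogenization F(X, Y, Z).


F(X, Y, Z) = -X*Y + 2*X*Z + 2*Y**2 - 2*Y*Z + 3*Z**2

deg(f) = 2.
Substitute x = X/Z, y = Y/Z into f, then multiply by Z^2.
  monomial -1·x^1·y^1 ↦ -1·X^1·Y^1·Z^0.
  monomial 2·x^1·y^0 ↦ 2·X^1·Y^0·Z^1.
  monomial 2·x^0·y^2 ↦ 2·X^0·Y^2·Z^0.
  monomial -2·x^0·y^1 ↦ -2·X^0·Y^1·Z^1.
  monomial 3·x^0·y^0 ↦ 3·X^0·Y^0·Z^2.
Collecting: F(X, Y, Z) = -X*Y + 2*X*Z + 2*Y**2 - 2*Y*Z + 3*Z**2.


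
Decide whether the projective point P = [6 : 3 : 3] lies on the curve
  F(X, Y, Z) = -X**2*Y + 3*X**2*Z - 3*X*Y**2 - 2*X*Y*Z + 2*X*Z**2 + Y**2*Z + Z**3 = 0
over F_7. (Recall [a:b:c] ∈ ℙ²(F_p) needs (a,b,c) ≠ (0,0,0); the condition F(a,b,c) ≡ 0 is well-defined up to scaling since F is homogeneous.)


F(6,3,3) ≡ 3 (mod 7); P is NOT on the curve.

Evaluate F(6, 3, 3) term-by-term (mod 7).
  -X**2*Y ↦ -1·36·3·1 = -108
  3*X**2*Z ↦ 3·36·1·3 = 324
  -3*X*Y**2 ↦ -3·6·9·1 = -162
  -2*X*Y*Z ↦ -2·6·3·3 = -108
  2*X*Z**2 ↦ 2·6·1·9 = 108
  Y**2*Z ↦ 1·1·9·3 = 27
  Z**3 ↦ 1·1·1·27 = 27
Sum: F(6, 3, 3) = (-108) + (324) + (-162) + (-108) + (108) + (27) + (27) = 108.
Reducing mod 7: 108 ≡ 3 (mod 7).
Since F(a, b, c) ≡ 3 ≠ 0 (mod 7), P does NOT lie on the curve.


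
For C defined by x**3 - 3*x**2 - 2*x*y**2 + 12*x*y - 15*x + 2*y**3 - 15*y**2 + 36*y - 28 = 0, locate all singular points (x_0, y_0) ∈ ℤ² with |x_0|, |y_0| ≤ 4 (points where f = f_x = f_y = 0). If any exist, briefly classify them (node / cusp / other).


Singular points: {(1, 3)}; classification: cusp.

Compute partial derivatives:
  f_x = 3*x**2 - 6*x - 2*y**2 + 12*y - 15.
  f_y = -4*x*y + 12*x + 6*y**2 - 30*y + 36.
Scan x_0 ∈ {−4, ..., 4}. For each x_0, f_y(x_0, y) is a polynomial in y; find its integer roots y ∈ {−4, ..., 4}, then test f_x and f at those candidates.
  x = -4: f_y(-4, y) = 6*y**2 - 14*y - 12; vanishes at y ∈ {3}. (-4, 3): f_x = 75 ≠ 0.
  x = -3: f_y(-3, y) = 6*y**2 - 18*y; vanishes at y ∈ {0, 3}. (-3, 0): f_x = 30 ≠ 0; (-3, 3): f_x = 48 ≠ 0.
  x = -2: f_y(-2, y) = 6*y**2 - 22*y + 12; vanishes at y ∈ {3}. (-2, 3): f_x = 27 ≠ 0.
  x = -1: f_y(-1, y) = 6*y**2 - 26*y + 24; vanishes at y ∈ {3}. (-1, 3): f_x = 12 ≠ 0.
  x = 0: f_y(0, y) = 6*y**2 - 30*y + 36; vanishes at y ∈ {2, 3}. (0, 2): f_x = 1 ≠ 0; (0, 3): f_x = 3 ≠ 0.
  x = 1: f_y(1, y) = 6*y**2 - 34*y + 48; vanishes at y ∈ {3}. (1, 3): f_x = 0, f = 0 — SINGULAR.
  x = 2: f_y(2, y) = 6*y**2 - 38*y + 60; vanishes at y ∈ {3}. (2, 3): f_x = 3 ≠ 0.
  x = 3: f_y(3, y) = 6*y**2 - 42*y + 72; vanishes at y ∈ {3, 4}. (3, 3): f_x = 12 ≠ 0; (3, 4): f_x = 10 ≠ 0.
  x = 4: f_y(4, y) = 6*y**2 - 46*y + 84; vanishes at y ∈ {3}. (4, 3): f_x = 27 ≠ 0.
Only singular point on the grid: (1, 3).
Classify: substitute x = 1 + u, y = 3 + v and expand: f = u**3 - 2*u*v**2 + 2*v**3 + v**2.
No constant or linear terms (consistent with a singular point). Quadratic part: v**2. Cubic part: u**3 - 2*u*v**2 + 2*v**3.
The quadratic part v**2 is a perfect square, so there is a single (double) tangent line v = 0, i.e. y = 3. Restricting the cubic part to that line (v = 0) leaves u**3 ≠ 0, so f is not divisible by v and the branch is v² ≈ -u**3 to lowest order — this is a cusp.
Classification: cusp.


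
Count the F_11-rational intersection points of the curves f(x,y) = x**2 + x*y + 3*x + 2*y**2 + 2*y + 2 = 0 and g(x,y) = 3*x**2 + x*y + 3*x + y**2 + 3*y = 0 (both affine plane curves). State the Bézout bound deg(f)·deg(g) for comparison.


Common zeros: {(1, 1), (7, 6), (10, 0)}; count = 3; Bézout bound = 4.

deg(f) = 2, deg(g) = 2, so Bézout bound = 4.
Scan x ∈ F_11. For each x, list the y ∈ F_11 with f(x, y) ≡ 0 and those with g(x, y) ≡ 0 (mod 11); the common zeros in that column are the intersection.
  x = 0: f ≡ 0 at y ∈ ∅; g ≡ 0 at y ∈ {0, 8}; common: ∅.
  x = 1: f ≡ 0 at y ∈ {1, 3}; g ≡ 0 at y ∈ {1, 6}; common: {1}.
  x = 2: f ≡ 0 at y ∈ ∅; g ≡ 0 at y ∈ ∅; common: ∅.
  x = 3: f ≡ 0 at y ∈ ∅; g ≡ 0 at y ∈ ∅; common: ∅.
  x = 4: f ≡ 0 at y ∈ {3, 5}; g ≡ 0 at y ∈ ∅; common: ∅.
  x = 5: f ≡ 0 at y ∈ ∅; g ≡ 0 at y ∈ {1, 2}; common: ∅.
  x = 6: f ≡ 0 at y ∈ {1, 6}; g ≡ 0 at y ∈ ∅; common: ∅.
  x = 7: f ≡ 0 at y ∈ {6}; g ≡ 0 at y ∈ {6}; common: {6}.
  x = 8: f ≡ 0 at y ∈ ∅; g ≡ 0 at y ∈ {2, 9}; common: ∅.
  x = 9: f ≡ 0 at y ∈ {0}; g ≡ 0 at y ∈ ∅; common: ∅.
  x = 10: f ≡ 0 at y ∈ {0, 5}; g ≡ 0 at y ∈ {0, 9}; common: {0}.
Collecting: common zeros = {(1, 1), (7, 6), (10, 0)}, so the count is 3.
Comparison with the Bézout bound: 3 ≤ 4 = deg(f)·deg(g), as expected for curves with no common component (the affine F_11-count falls short of the bound because intersections may lie at infinity, over extension fields, or carry multiplicity).


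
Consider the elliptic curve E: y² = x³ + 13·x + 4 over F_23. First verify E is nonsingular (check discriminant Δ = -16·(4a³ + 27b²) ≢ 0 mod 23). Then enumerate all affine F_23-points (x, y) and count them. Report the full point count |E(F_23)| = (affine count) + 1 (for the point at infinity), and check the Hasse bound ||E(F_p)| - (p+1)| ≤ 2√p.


Affine points = {(0, 2), (0, 21), (1, 8), (1, 15), (3, 1), (3, 22), (7, 1), (7, 22), (11, 11), (11, 12), (12, 5), (12, 18), (13, 1), (13, 22), (14, 3), (14, 20), (15, 3), (15, 20), (17, 3), (17, 20), (19, 7), (19, 16), (21, 4), (21, 19), (22, 6), (22, 17)}; affine count = 26; |E(F_23)| = 27.

Discriminant check: Δ ∝ 4a³ + 27b² = 4·13³ + 27·4² = 4·2197 + 27·16 ≡ 20 (mod 23). Nonzero ⇒ E is nonsingular.
For each x ∈ F_23, compute rhs = x³ + 13·x + 4 mod 23, then count y ∈ F_23 with y² ≡ rhs.
  x = 0: rhs = 4, matching y values: 2, 21 (2 points).
  x = 1: rhs = 18, matching y values: 8, 15 (2 points).
  x = 2: rhs = 15, matching y values: none (0 points).
  x = 3: rhs = 1, matching y values: 1, 22 (2 points).
  x = 4: rhs = 5, matching y values: none (0 points).
  x = 5: rhs = 10, matching y values: none (0 points).
  x = 6: rhs = 22, matching y values: none (0 points).
  x = 7: rhs = 1, matching y values: 1, 22 (2 points).
  x = 8: rhs = 22, matching y values: none (0 points).
  x = 9: rhs = 22, matching y values: none (0 points).
  x = 10: rhs = 7, matching y values: none (0 points).
  x = 11: rhs = 6, matching y values: 11, 12 (2 points).
  x = 12: rhs = 2, matching y values: 5, 18 (2 points).
  x = 13: rhs = 1, matching y values: 1, 22 (2 points).
  x = 14: rhs = 9, matching y values: 3, 20 (2 points).
  x = 15: rhs = 9, matching y values: 3, 20 (2 points).
  x = 16: rhs = 7, matching y values: none (0 points).
  x = 17: rhs = 9, matching y values: 3, 20 (2 points).
  x = 18: rhs = 21, matching y values: none (0 points).
  x = 19: rhs = 3, matching y values: 7, 16 (2 points).
  x = 20: rhs = 7, matching y values: none (0 points).
  x = 21: rhs = 16, matching y values: 4, 19 (2 points).
  x = 22: rhs = 13, matching y values: 6, 17 (2 points).
Total affine count: 26.
Full point count |E(F_23)| = 26 + 1 = 27.
Hasse bound: |27 − (23+1)| = |3| = 3 ≤ 2√23 ≈ 9.5917 ✓.


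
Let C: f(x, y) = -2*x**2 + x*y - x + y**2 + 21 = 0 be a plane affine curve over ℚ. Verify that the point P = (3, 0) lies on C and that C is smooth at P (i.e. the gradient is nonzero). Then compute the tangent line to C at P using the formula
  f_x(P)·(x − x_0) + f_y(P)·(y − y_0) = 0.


Tangent line at P: -13*x + 3*y + 39 = 0.

Step 1: f(3, 0) = 0, so P lies on C.
Step 2: partial derivatives
  f_x(x, y) = -4*x + y - 1, f_y(x, y) = x + 2*y.
  f_x(P) = -13, f_y(P) = 3 (gradient nonzero, so P is smooth).
Step 3: tangent line at P: -13·(x − 3) + 3·(y − 0) = 0.
Expanding: -13*x + 3*y + 39 = 0.


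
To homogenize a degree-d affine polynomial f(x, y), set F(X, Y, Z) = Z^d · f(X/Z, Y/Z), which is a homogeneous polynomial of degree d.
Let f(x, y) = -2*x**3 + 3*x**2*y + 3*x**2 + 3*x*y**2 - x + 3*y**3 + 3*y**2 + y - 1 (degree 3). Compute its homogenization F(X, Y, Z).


F(X, Y, Z) = -2*X**3 + 3*X**2*Y + 3*X**2*Z + 3*X*Y**2 - X*Z**2 + 3*Y**3 + 3*Y**2*Z + Y*Z**2 - Z**3

deg(f) = 3.
Substitute x = X/Z, y = Y/Z into f, then multiply by Z^3.
  monomial -2·x^3·y^0 ↦ -2·X^3·Y^0·Z^0.
  monomial 3·x^2·y^1 ↦ 3·X^2·Y^1·Z^0.
  monomial 3·x^2·y^0 ↦ 3·X^2·Y^0·Z^1.
  monomial 3·x^1·y^2 ↦ 3·X^1·Y^2·Z^0.
  monomial -1·x^1·y^0 ↦ -1·X^1·Y^0·Z^2.
  monomial 3·x^0·y^3 ↦ 3·X^0·Y^3·Z^0.
  monomial 3·x^0·y^2 ↦ 3·X^0·Y^2·Z^1.
  monomial 1·x^0·y^1 ↦ 1·X^0·Y^1·Z^2.
  monomial -1·x^0·y^0 ↦ -1·X^0·Y^0·Z^3.
Collecting: F(X, Y, Z) = -2*X**3 + 3*X**2*Y + 3*X**2*Z + 3*X*Y**2 - X*Z**2 + 3*Y**3 + 3*Y**2*Z + Y*Z**2 - Z**3.


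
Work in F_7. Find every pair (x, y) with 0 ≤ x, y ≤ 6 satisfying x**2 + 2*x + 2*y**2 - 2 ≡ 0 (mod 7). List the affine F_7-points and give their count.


Affine F_7-points: {(0, 1), (0, 6), (2, 2), (2, 5), (3, 2), (3, 5), (5, 1), (5, 6)}; count = 8.

For each of the 49 pairs (x, y) ∈ F_7², evaluate f(x, y) mod 7. Record the zeros.
  x = 0: [0↦5, 1↦0, 2↦6, 3↦2, 4↦2, 5↦6, 6↦0]  zeros at y ∈ {1, 6}
  x = 1: [0↦1, 1↦3, 2↦2, 3↦5, 4↦5, 5↦2, 6↦3]  zeros at y ∈ ∅
  x = 2: [0↦6, 1↦1, 2↦0, 3↦3, 4↦3, 5↦0, 6↦1]  zeros at y ∈ {2, 5}
  x = 3: [0↦6, 1↦1, 2↦0, 3↦3, 4↦3, 5↦0, 6↦1]  zeros at y ∈ {2, 5}
  x = 4: [0↦1, 1↦3, 2↦2, 3↦5, 4↦5, 5↦2, 6↦3]  zeros at y ∈ ∅
  x = 5: [0↦5, 1↦0, 2↦6, 3↦2, 4↦2, 5↦6, 6↦0]  zeros at y ∈ {1, 6}
  x = 6: [0↦4, 1↦6, 2↦5, 3↦1, 4↦1, 5↦5, 6↦6]  zeros at y ∈ ∅
Collecting zeros: affine points = {(0, 1), (0, 6), (2, 2), (2, 5), (3, 2), (3, 5), (5, 1), (5, 6)}.
Total count |C(F_7)_aff| = 8.


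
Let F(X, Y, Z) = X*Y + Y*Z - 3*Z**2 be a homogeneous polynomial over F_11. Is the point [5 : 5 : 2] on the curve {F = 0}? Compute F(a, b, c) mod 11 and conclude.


F(5,5,2) ≡ 1 (mod 11); P is NOT on the curve.

Evaluate F(5, 5, 2) term-by-term (mod 11).
  X*Y ↦ 1·5·5·1 = 25
  Y*Z ↦ 1·1·5·2 = 10
  -3*Z**2 ↦ -3·1·1·4 = -12
Sum: F(5, 5, 2) = (25) + (10) + (-12) = 23.
Reducing mod 11: 23 ≡ 1 (mod 11).
Since F(a, b, c) ≡ 1 ≠ 0 (mod 11), P does NOT lie on the curve.


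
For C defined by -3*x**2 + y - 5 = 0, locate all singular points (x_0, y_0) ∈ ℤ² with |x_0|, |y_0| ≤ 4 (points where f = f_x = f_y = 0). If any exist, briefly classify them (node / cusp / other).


No singular points in the scanned grid; C is smooth there.

Compute partial derivatives:
  f_x = -6*x.
  f_y = 1.
f_y = 1 is a nonzero constant, so f_y never vanishes: no point (x, y) can satisfy f = f_x = f_y = 0. In particular no (x, y) ∈ {−4, ..., 4}² is singular; the curve is smooth.


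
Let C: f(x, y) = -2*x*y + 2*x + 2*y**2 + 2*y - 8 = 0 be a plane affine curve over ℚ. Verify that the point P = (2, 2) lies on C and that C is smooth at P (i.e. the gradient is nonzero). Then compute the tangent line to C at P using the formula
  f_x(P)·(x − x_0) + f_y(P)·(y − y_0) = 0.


Tangent line at P: -2*x + 6*y - 8 = 0.

Step 1: f(2, 2) = 0, so P lies on C.
Step 2: partial derivatives
  f_x(x, y) = 2 - 2*y, f_y(x, y) = -2*x + 4*y + 2.
  f_x(P) = -2, f_y(P) = 6 (gradient nonzero, so P is smooth).
Step 3: tangent line at P: -2·(x − 2) + 6·(y − 2) = 0.
Expanding: -2*x + 6*y - 8 = 0.


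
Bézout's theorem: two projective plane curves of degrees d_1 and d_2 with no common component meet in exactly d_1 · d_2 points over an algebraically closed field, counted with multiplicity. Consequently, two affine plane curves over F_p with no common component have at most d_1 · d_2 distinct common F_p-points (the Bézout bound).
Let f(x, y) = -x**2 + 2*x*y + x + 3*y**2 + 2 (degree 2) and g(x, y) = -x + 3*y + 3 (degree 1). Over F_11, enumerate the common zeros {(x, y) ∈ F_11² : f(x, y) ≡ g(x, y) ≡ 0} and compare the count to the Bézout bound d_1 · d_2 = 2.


Common zeros: {(9, 2)}; count = 1; Bézout bound = 2.

deg(f) = 2, deg(g) = 1, so Bézout bound = 2.
Scan x ∈ F_11. For each x, list the y ∈ F_11 with f(x, y) ≡ 0 and those with g(x, y) ≡ 0 (mod 11); the common zeros in that column are the intersection.
  x = 0: f ≡ 0 at y ∈ {5, 6}; g ≡ 0 at y ∈ {10}; common: ∅.
  x = 1: f ≡ 0 at y ∈ ∅; g ≡ 0 at y ∈ {3}; common: ∅.
  x = 2: f ≡ 0 at y ∈ {0, 6}; g ≡ 0 at y ∈ {7}; common: ∅.
  x = 3: f ≡ 0 at y ∈ ∅; g ≡ 0 at y ∈ {0}; common: ∅.
  x = 4: f ≡ 0 at y ∈ ∅; g ≡ 0 at y ∈ {4}; common: ∅.
  x = 5: f ≡ 0 at y ∈ ∅; g ≡ 0 at y ∈ {8}; common: ∅.
  x = 6: f ≡ 0 at y ∈ ∅; g ≡ 0 at y ∈ {1}; common: ∅.
  x = 7: f ≡ 0 at y ∈ {2, 8}; g ≡ 0 at y ∈ {5}; common: ∅.
  x = 8: f ≡ 0 at y ∈ ∅; g ≡ 0 at y ∈ {9}; common: ∅.
  x = 9: f ≡ 0 at y ∈ {2, 3}; g ≡ 0 at y ∈ {2}; common: {2}.
  x = 10: f ≡ 0 at y ∈ {0, 8}; g ≡ 0 at y ∈ {6}; common: ∅.
Collecting: common zeros = {(9, 2)}, so the count is 1.
Comparison with the Bézout bound: 1 ≤ 2 = deg(f)·deg(g), as expected for curves with no common component (the affine F_11-count falls short of the bound because intersections may lie at infinity, over extension fields, or carry multiplicity).


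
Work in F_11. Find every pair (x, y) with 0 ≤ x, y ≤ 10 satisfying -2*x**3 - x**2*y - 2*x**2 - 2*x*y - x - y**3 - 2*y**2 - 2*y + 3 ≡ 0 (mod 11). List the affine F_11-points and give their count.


Affine F_11-points: {(0, 6), (1, 8), (3, 6), (4, 6), (6, 4), (6, 7), (6, 9), (7, 4), (8, 8), (10, 1), (10, 3), (10, 5)}; count = 12.

For each of the 121 pairs (x, y) ∈ F_11², evaluate f(x, y) mod 11. Record the zeros.
  x = 0: [0↦3, 1↦9, 2↦5, 3↦7, 4↦9, 5↦5, 6↦0, 7↦10, 8↦7, 9↦7, 10↦4]  zeros at y ∈ {6}
  x = 1: [0↦9, 1↦1, 2↦5, 3↦4, 4↦3, 5↦7, 6↦10, 7↦6, 8↦0, 9↦8, 10↦2]  zeros at y ∈ {8}
  x = 2: [0↦10, 1↦8, 2↦7, 3↦1, 4↦6, 5↦5, 6↦3, 7↦5, 8↦5, 9↦8, 10↦8]  zeros at y ∈ ∅
  x = 3: [0↦5, 1↦7, 2↦10, 3↦8, 4↦6, 5↦9, 6↦0, 7↦6, 8↦10, 9↦6, 10↦10]  zeros at y ∈ {6}
  x = 4: [0↦4, 1↦8, 2↦2, 3↦2, 4↦2, 5↦7, 6↦0, 7↦8, 8↦3, 9↦1, 10↦7]  zeros at y ∈ {6}
  x = 5: [0↦6, 1↦10, 2↦4, 3↦4, 4↦4, 5↦9, 6↦2, 7↦10, 8↦5, 9↦3, 10↦9]  zeros at y ∈ ∅
  x = 6: [0↦10, 1↦1, 2↦4, 3↦2, 4↦0, 5↦3, 6↦5, 7↦0, 8↦4, 9↦0, 10↦4]  zeros at y ∈ {4, 7, 9}
  x = 7: [0↦4, 1↦2, 2↦1, 3↦6, 4↦0, 5↦10, 6↦8, 7↦10, 8↦10, 9↦2, 10↦2]  zeros at y ∈ {4}
  x = 8: [0↦9, 1↦1, 2↦5, 3↦4, 4↦3, 5↦7, 6↦10, 7↦6, 8↦0, 9↦8, 10↦2]  zeros at y ∈ {8}
  x = 9: [0↦2, 1↦8, 2↦4, 3↦6, 4↦8, 5↦4, 6↦10, 7↦9, 8↦6, 9↦6, 10↦3]  zeros at y ∈ ∅
  x = 10: [0↦4, 1↦0, 2↦8, 3↦0, 4↦3, 5↦0, 6↦7, 7↦7, 8↦5, 9↦6, 10↦4]  zeros at y ∈ {1, 3, 5}
Collecting zeros: affine points = {(0, 6), (1, 8), (3, 6), (4, 6), (6, 4), (6, 7), (6, 9), (7, 4), (8, 8), (10, 1), (10, 3), (10, 5)}.
Total count |C(F_11)_aff| = 12.


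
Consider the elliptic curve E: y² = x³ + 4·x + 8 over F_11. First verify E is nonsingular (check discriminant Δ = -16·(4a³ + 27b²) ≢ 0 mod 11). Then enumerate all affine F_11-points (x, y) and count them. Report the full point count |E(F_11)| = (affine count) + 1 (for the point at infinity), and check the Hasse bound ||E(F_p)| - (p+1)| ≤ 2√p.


Affine points = {(3, 5), (3, 6), (4, 0), (7, 4), (7, 7), (9, 5), (9, 6), (10, 5), (10, 6)}; affine count = 9; |E(F_11)| = 10.

Discriminant check: Δ ∝ 4a³ + 27b² = 4·4³ + 27·8² = 4·64 + 27·64 ≡ 4 (mod 11). Nonzero ⇒ E is nonsingular.
For each x ∈ F_11, compute rhs = x³ + 4·x + 8 mod 11, then count y ∈ F_11 with y² ≡ rhs.
  x = 0: rhs = 8, matching y values: none (0 points).
  x = 1: rhs = 2, matching y values: none (0 points).
  x = 2: rhs = 2, matching y values: none (0 points).
  x = 3: rhs = 3, matching y values: 5, 6 (2 points).
  x = 4: rhs = 0, matching y values: 0 (1 points).
  x = 5: rhs = 10, matching y values: none (0 points).
  x = 6: rhs = 6, matching y values: none (0 points).
  x = 7: rhs = 5, matching y values: 4, 7 (2 points).
  x = 8: rhs = 2, matching y values: none (0 points).
  x = 9: rhs = 3, matching y values: 5, 6 (2 points).
  x = 10: rhs = 3, matching y values: 5, 6 (2 points).
Total affine count: 9.
Full point count |E(F_11)| = 9 + 1 = 10.
Hasse bound: |10 − (11+1)| = |-2| = 2 ≤ 2√11 ≈ 6.6332 ✓.


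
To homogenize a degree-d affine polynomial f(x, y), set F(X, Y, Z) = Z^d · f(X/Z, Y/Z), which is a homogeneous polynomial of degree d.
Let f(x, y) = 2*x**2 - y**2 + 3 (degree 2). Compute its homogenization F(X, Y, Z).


F(X, Y, Z) = 2*X**2 - Y**2 + 3*Z**2

deg(f) = 2.
Substitute x = X/Z, y = Y/Z into f, then multiply by Z^2.
  monomial 2·x^2·y^0 ↦ 2·X^2·Y^0·Z^0.
  monomial -1·x^0·y^2 ↦ -1·X^0·Y^2·Z^0.
  monomial 3·x^0·y^0 ↦ 3·X^0·Y^0·Z^2.
Collecting: F(X, Y, Z) = 2*X**2 - Y**2 + 3*Z**2.


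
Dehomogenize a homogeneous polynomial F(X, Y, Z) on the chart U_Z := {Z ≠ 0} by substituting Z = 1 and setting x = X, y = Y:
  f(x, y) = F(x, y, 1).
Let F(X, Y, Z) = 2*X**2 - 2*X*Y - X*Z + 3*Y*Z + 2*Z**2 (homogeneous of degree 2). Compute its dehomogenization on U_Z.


f(x, y) = 2*x**2 - 2*x*y - x + 3*y + 2

On U_Z we set Z = 1. Each monomial c·X^i·Y^j·Z^k in F becomes c·x^i·y^j·1^k = c·x^i·y^j.
Substituting Z = 1: F(X, Y, 1) = 2*x**2 - 2*x*y - x + 3*y + 2.
Note: deg(f) ≤ deg(F) = 2; strict inequality happens when F is divisible by Z (lost terms).


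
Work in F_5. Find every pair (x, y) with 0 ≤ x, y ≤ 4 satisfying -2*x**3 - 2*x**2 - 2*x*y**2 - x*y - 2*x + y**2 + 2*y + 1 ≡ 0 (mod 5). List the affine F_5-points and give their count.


Affine F_5-points: {(0, 4), (1, 0), (1, 1), (2, 1), (2, 4), (3, 3)}; count = 6.

For each of the 25 pairs (x, y) ∈ F_5², evaluate f(x, y) mod 5. Record the zeros.
  x = 0: [0↦1, 1↦4, 2↦4, 3↦1, 4↦0]  zeros at y ∈ {4}
  x = 1: [0↦0, 1↦0, 2↦3, 3↦4, 4↦3]  zeros at y ∈ {0, 1}
  x = 2: [0↦3, 1↦0, 2↦1, 3↦1, 4↦0]  zeros at y ∈ {1, 4}
  x = 3: [0↦3, 1↦2, 2↦1, 3↦0, 4↦4]  zeros at y ∈ {3}
  x = 4: [0↦3, 1↦4, 2↦1, 3↦4, 4↦3]  zeros at y ∈ ∅
Collecting zeros: affine points = {(0, 4), (1, 0), (1, 1), (2, 1), (2, 4), (3, 3)}.
Total count |C(F_5)_aff| = 6.


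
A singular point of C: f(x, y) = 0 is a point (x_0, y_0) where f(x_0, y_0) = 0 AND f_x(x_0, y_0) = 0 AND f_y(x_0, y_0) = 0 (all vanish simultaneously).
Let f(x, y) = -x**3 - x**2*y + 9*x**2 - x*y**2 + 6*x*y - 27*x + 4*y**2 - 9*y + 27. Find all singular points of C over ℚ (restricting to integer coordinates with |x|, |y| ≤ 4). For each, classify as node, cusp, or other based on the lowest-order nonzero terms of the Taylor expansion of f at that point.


Singular points: {(3, 0)}; classification: cusp.

Compute partial derivatives:
  f_x = -3*x**2 - 2*x*y + 18*x - y**2 + 6*y - 27.
  f_y = -x**2 - 2*x*y + 6*x + 8*y - 9.
Scan x_0 ∈ {−4, ..., 4}. For each x_0, f_y(x_0, y) is a polynomial in y; find its integer roots y ∈ {−4, ..., 4}, then test f_x and f at those candidates.
  x = -4: f_y(-4, y) = 16*y - 49; no integer root y with |y| ≤ 4.
  x = -3: f_y(-3, y) = 14*y - 36; no integer root y with |y| ≤ 4.
  x = -2: f_y(-2, y) = 12*y - 25; no integer root y with |y| ≤ 4.
  x = -1: f_y(-1, y) = 10*y - 16; no integer root y with |y| ≤ 4.
  x = 0: f_y(0, y) = 8*y - 9; no integer root y with |y| ≤ 4.
  x = 1: f_y(1, y) = 6*y - 4; no integer root y with |y| ≤ 4.
  x = 2: f_y(2, y) = 4*y - 1; no integer root y with |y| ≤ 4.
  x = 3: f_y(3, y) = 2*y; vanishes at y ∈ {0}. (3, 0): f_x = 0, f = 0 — SINGULAR.
  x = 4: f_y(4, y) = -1; no integer root y with |y| ≤ 4.
Only singular point on the grid: (3, 0).
Classify: substitute x = 3 + u, y = 0 + v and expand: f = -u**3 - u**2*v - u*v**2 + v**2.
No constant or linear terms (consistent with a singular point). Quadratic part: v**2. Cubic part: -u**3 - u**2*v - u*v**2.
The quadratic part v**2 is a perfect square, so there is a single (double) tangent line v = 0, i.e. y = 0. Restricting the cubic part to that line (v = 0) leaves -u**3 ≠ 0, so f is not divisible by v and the branch is v² ≈ u**3 to lowest order — this is a cusp.
Classification: cusp.


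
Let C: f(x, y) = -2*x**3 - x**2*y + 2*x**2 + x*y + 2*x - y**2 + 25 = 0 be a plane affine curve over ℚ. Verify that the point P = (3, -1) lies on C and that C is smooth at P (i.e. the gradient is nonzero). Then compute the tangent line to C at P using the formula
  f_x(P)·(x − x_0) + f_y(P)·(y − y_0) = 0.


Tangent line at P: -35*x - 4*y + 101 = 0.

Step 1: f(3, -1) = 0, so P lies on C.
Step 2: partial derivatives
  f_x(x, y) = -6*x**2 - 2*x*y + 4*x + y + 2, f_y(x, y) = -x**2 + x - 2*y.
  f_x(P) = -35, f_y(P) = -4 (gradient nonzero, so P is smooth).
Step 3: tangent line at P: -35·(x − 3) + -4·(y − -1) = 0.
Expanding: -35*x - 4*y + 101 = 0.


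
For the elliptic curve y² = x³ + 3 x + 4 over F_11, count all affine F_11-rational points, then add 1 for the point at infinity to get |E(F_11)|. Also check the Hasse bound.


Affine points = {(0, 2), (0, 9), (4, 5), (4, 6), (5, 1), (5, 10), (7, 4), (7, 7), (8, 1), (8, 10), (9, 1), (9, 10), (10, 0)}; affine count = 13; |E(F_11)| = 14.

Discriminant check: Δ ∝ 4a³ + 27b² = 4·3³ + 27·4² = 4·27 + 27·16 ≡ 1 (mod 11). Nonzero ⇒ E is nonsingular.
For each x ∈ F_11, compute rhs = x³ + 3·x + 4 mod 11, then count y ∈ F_11 with y² ≡ rhs.
  x = 0: rhs = 4, matching y values: 2, 9 (2 points).
  x = 1: rhs = 8, matching y values: none (0 points).
  x = 2: rhs = 7, matching y values: none (0 points).
  x = 3: rhs = 7, matching y values: none (0 points).
  x = 4: rhs = 3, matching y values: 5, 6 (2 points).
  x = 5: rhs = 1, matching y values: 1, 10 (2 points).
  x = 6: rhs = 7, matching y values: none (0 points).
  x = 7: rhs = 5, matching y values: 4, 7 (2 points).
  x = 8: rhs = 1, matching y values: 1, 10 (2 points).
  x = 9: rhs = 1, matching y values: 1, 10 (2 points).
  x = 10: rhs = 0, matching y values: 0 (1 points).
Total affine count: 13.
Full point count |E(F_11)| = 13 + 1 = 14.
Hasse bound: |14 − (11+1)| = |2| = 2 ≤ 2√11 ≈ 6.6332 ✓.


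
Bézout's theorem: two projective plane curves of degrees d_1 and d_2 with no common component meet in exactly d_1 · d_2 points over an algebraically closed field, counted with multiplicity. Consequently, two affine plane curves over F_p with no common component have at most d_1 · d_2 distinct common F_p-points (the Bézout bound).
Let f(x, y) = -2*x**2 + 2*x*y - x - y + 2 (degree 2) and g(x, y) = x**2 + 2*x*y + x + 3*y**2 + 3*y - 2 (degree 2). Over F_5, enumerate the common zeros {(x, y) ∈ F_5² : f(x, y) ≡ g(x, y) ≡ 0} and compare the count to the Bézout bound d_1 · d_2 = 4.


Common zeros: ∅; count = 0; Bézout bound = 4.

deg(f) = 2, deg(g) = 2, so Bézout bound = 4.
Scan x ∈ F_5. For each x, list the y ∈ F_5 with f(x, y) ≡ 0 and those with g(x, y) ≡ 0 (mod 5); the common zeros in that column are the intersection.
  x = 0: f ≡ 0 at y ∈ {2}; g ≡ 0 at y ∈ ∅; common: ∅.
  x = 1: f ≡ 0 at y ∈ {1}; g ≡ 0 at y ∈ {0}; common: ∅.
  x = 2: f ≡ 0 at y ∈ {1}; g ≡ 0 at y ∈ {2, 4}; common: ∅.
  x = 3: f ≡ 0 at y ∈ ∅; g ≡ 0 at y ∈ {0, 2}; common: ∅.
  x = 4: f ≡ 0 at y ∈ {2}; g ≡ 0 at y ∈ {4}; common: ∅.
Collecting: common zeros = ∅, so the count is 0.
Comparison with the Bézout bound: 0 ≤ 4 = deg(f)·deg(g), as expected for curves with no common component (the affine F_5-count falls short of the bound because intersections may lie at infinity, over extension fields, or carry multiplicity).
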